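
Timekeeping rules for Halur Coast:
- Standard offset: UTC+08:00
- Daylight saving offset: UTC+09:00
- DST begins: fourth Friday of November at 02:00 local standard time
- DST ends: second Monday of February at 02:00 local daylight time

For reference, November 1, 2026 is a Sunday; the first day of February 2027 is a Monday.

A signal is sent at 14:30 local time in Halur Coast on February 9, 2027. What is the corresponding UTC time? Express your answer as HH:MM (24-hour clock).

06:30

1 November 2026 is a Sunday, so the first Friday is November 6 and the fourth is November 27.
1 February 2027 is a Monday, so the first Monday is February 1 and the second is February 8.
Daylight saving runs 27 November 2026 – 8 February 2027; February 9, 2027 is outside that window, so Halur Coast is on standard time at UTC+08:00.
14:30 local − 8h = 06:30 UTC.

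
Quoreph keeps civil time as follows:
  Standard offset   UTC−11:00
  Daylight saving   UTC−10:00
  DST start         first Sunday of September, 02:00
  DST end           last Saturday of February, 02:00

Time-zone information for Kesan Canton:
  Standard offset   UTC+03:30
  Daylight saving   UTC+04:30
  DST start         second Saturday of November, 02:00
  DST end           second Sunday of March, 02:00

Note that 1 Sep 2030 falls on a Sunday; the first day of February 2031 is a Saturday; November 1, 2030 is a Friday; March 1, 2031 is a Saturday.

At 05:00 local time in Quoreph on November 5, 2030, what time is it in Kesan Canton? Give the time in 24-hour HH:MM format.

1 September 2030 is a Sunday, so the first Sunday is September 1.
1 February 2031 is a Saturday, so Saturdays fall on 1, 8, 15, 22; the last is February 22.
November 5, 2030 falls between 1 September 2030 and 22 February 2031, so daylight saving is in effect and Quoreph is at UTC−10:00.
05:00 Quoreph + 10h = 15:00 UTC.
1 November 2030 is a Friday, so the first Saturday is November 2 and the second is November 9.
1 March 2031 is a Saturday, so the first Sunday is March 2 and the second is March 9.
At the standard offset (UTC+03:30), 15:00 UTC + 3h30m = 18:30 Kesan Canton standard time.
The standard-time date in Kesan Canton, November 5, 2030, is outside the daylight-saving period (9 November 2030 – 9 March 2031), so Kesan Canton is on standard time, UTC+03:30.
15:00 UTC + 3h30m = 18:30 Kesan Canton.

18:30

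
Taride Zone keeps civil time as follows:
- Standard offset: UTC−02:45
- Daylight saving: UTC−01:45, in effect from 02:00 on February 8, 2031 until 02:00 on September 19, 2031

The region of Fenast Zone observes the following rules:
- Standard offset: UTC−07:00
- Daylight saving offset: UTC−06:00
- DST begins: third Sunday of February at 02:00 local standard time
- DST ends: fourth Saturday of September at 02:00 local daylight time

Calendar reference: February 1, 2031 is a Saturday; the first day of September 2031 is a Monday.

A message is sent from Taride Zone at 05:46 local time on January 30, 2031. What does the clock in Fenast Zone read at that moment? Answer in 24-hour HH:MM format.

January 30, 2031 is outside the daylight-saving period (8 February – 19 September), so Taride Zone is on standard time, UTC−02:45.
05:46 Taride Zone + 2h45m = 08:31 UTC.
1 February 2031 is a Saturday, so the first Sunday is February 2 and the third is February 16.
1 September 2031 is a Monday, so the first Saturday is September 6 and the fourth is September 27.
At the standard offset (UTC−07:00), 08:31 UTC − 7h = 01:31 Fenast Zone standard time.
The standard-time date in Fenast Zone, January 30, 2031, is outside the daylight-saving period (16 February – 27 September), so Fenast Zone is on standard time, UTC−07:00.
08:31 UTC − 7h = 01:31 Fenast Zone.

01:31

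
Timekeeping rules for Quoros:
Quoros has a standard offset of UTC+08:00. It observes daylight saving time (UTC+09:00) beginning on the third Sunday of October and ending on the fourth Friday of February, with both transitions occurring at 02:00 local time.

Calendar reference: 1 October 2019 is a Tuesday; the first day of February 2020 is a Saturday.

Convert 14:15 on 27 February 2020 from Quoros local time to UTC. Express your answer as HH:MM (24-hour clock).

1 October 2019 is a Tuesday, so the first Sunday is October 6 and the third is October 20.
1 February 2020 is a Saturday, so the first Friday is February 7 and the fourth is February 28.
Daylight saving runs 20 October 2019 – 28 February 2020; 27 February 2020 is inside that window, so Quoros is at UTC+09:00.
14:15 local − 9h = 05:15 UTC.

05:15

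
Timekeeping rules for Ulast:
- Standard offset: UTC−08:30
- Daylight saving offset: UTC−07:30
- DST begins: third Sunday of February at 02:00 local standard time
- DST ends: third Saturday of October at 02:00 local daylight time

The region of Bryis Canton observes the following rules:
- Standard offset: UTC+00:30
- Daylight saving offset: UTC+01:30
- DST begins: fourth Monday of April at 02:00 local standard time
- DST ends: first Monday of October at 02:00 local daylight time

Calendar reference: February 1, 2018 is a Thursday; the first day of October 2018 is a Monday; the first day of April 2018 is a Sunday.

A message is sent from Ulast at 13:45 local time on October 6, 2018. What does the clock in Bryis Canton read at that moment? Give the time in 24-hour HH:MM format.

21:45

1 February 2018 is a Thursday, so the first Sunday is February 4 and the third is February 18.
1 October 2018 is a Monday, so the first Saturday is October 6 and the third is October 20.
October 6, 2018 lies within the daylight-saving period (18 February – 20 October), so Ulast is on daylight time, UTC−07:30.
13:45 Ulast + 7h30m = 21:15 UTC.
1 April 2018 is a Sunday, so the first Monday is April 2 and the fourth is April 23.
1 October 2018 is a Monday, so the first Monday is October 1.
At the standard offset (UTC+00:30), 21:15 UTC + 0h30m = 21:45 Bryis Canton standard time.
The standard-time date in Bryis Canton, October 6, 2018, is outside the daylight-saving period (23 April – 1 October), so Bryis Canton is on standard time, UTC+00:30.
21:15 UTC + 0h30m = 21:45 Bryis Canton.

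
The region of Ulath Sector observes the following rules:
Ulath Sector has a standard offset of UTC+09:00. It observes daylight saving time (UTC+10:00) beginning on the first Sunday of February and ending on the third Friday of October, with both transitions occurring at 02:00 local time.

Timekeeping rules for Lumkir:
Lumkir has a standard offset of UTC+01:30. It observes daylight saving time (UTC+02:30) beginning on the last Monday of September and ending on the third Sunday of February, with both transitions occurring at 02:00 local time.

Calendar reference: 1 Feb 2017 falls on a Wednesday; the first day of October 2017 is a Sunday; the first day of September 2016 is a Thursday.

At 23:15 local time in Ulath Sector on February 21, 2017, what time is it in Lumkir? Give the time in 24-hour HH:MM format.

14:45

1 February 2017 is a Wednesday, so the first Sunday is February 5.
1 October 2017 is a Sunday, so the first Friday is October 6 and the third is October 20.
February 21, 2017 lies within the daylight-saving period (5 February – 20 October), so Ulath Sector is on daylight time, UTC+10:00.
23:15 Ulath Sector − 10h = 13:15 UTC.
1 September 2016 is a Thursday, so Mondays fall on 5, 12, 19, 26; the last is September 26.
1 February 2017 is a Wednesday, so the first Sunday is February 5 and the third is February 19.
At the standard offset (UTC+01:30), 13:15 UTC + 1h30m = 14:45 Lumkir standard time.
The standard-time date in Lumkir, February 21, 2017, is outside the daylight-saving period (26 September 2016 – 19 February 2017), so Lumkir is on standard time, UTC+01:30.
13:15 UTC + 1h30m = 14:45 Lumkir.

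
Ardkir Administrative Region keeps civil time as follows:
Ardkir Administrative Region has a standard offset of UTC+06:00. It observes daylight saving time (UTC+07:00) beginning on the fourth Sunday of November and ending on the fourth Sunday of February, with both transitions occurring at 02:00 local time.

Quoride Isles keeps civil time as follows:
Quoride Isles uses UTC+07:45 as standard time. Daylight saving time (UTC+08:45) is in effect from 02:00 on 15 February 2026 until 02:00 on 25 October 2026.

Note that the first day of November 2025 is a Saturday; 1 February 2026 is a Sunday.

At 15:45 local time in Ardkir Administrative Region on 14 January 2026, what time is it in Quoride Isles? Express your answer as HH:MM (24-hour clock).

1 November 2025 is a Saturday, so the first Sunday is November 2 and the fourth is November 23.
1 February 2026 is a Sunday, so the first Sunday is February 1 and the fourth is February 22.
Daylight saving runs 23 November 2025 – 22 February 2026; 14 January 2026 is inside that window, so Ardkir Administrative Region is at UTC+07:00.
15:45 Ardkir Administrative Region − 7h = 08:45 UTC.
At the standard offset (UTC+07:45), 08:45 UTC + 7h45m = 16:30 Quoride Isles standard time.
The standard-time date in Quoride Isles, 14 January 2026, does not fall between 15 February and 25 October, so daylight saving is not in effect and Quoride Isles is at UTC+07:45.
08:45 UTC + 7h45m = 16:30 Quoride Isles.

16:30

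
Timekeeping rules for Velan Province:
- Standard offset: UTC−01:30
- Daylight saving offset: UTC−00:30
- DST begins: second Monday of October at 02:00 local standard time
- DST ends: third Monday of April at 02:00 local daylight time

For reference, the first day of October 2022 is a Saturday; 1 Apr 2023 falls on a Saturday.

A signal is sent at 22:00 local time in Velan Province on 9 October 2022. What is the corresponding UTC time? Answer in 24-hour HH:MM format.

23:30

1 October 2022 is a Saturday, so the first Monday is October 3 and the second is October 10.
1 April 2023 is a Saturday, so the first Monday is April 3 and the third is April 17.
9 October 2022 is outside the daylight-saving period (10 October 2022 – 17 April 2023), so Velan Province is on standard time, UTC−01:30.
22:00 local + 1h30m = 23:30 UTC.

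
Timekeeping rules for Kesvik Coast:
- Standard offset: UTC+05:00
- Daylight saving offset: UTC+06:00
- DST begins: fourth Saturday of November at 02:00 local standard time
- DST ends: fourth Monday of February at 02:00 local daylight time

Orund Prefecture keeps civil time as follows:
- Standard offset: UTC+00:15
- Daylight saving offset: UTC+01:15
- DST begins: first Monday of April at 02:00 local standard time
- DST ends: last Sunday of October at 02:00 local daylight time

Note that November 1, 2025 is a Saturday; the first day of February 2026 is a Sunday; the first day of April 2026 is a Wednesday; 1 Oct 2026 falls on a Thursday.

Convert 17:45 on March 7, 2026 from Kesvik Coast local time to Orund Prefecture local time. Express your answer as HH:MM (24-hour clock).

13:00

1 November 2025 is a Saturday, so the first Saturday is November 1 and the fourth is November 22.
1 February 2026 is a Sunday, so the first Monday is February 2 and the fourth is February 23.
Daylight saving runs 22 November 2025 – 23 February 2026; March 7, 2026 is outside that window, so Kesvik Coast is on standard time at UTC+05:00.
17:45 Kesvik Coast − 5h = 12:45 UTC.
1 April 2026 is a Wednesday, so the first Monday is April 6.
1 October 2026 is a Thursday, so Sundays fall on 4, 11, 18, 25; the last is October 25.
At the standard offset (UTC+00:15), 12:45 UTC + 0h15m = 13:00 Orund Prefecture standard time.
Daylight saving runs 6 April – 25 October; the standard-time date in Orund Prefecture, March 7, 2026, is outside that window, so Orund Prefecture is on standard time at UTC+00:15.
12:45 UTC + 0h15m = 13:00 Orund Prefecture.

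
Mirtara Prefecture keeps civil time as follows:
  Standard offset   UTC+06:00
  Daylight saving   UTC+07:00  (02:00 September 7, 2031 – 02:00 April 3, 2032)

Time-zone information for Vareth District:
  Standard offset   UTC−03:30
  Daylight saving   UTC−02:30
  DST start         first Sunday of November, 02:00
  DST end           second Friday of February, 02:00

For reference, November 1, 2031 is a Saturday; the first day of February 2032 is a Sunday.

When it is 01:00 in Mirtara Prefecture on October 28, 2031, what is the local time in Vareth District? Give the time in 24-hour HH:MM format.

14:30

Daylight saving runs 7 September 2031 – 3 April 2032; October 28, 2031 is inside that window, so Mirtara Prefecture is at UTC+07:00.
01:00 Mirtara Prefecture − 7h = 18:00 UTC (rolling into the previous day, 27 October 2031).
1 November 2031 is a Saturday, so the first Sunday is November 2.
1 February 2032 is a Sunday, so the first Friday is February 6 and the second is February 13.
At the standard offset (UTC−03:30), 18:00 UTC − 3h30m = 14:30 Vareth District standard time.
The standard-time date in Vareth District, October 27, 2031, is outside the daylight-saving period (2 November 2031 – 13 February 2032), so Vareth District is on standard time, UTC−03:30.
18:00 UTC − 3h30m = 14:30 Vareth District.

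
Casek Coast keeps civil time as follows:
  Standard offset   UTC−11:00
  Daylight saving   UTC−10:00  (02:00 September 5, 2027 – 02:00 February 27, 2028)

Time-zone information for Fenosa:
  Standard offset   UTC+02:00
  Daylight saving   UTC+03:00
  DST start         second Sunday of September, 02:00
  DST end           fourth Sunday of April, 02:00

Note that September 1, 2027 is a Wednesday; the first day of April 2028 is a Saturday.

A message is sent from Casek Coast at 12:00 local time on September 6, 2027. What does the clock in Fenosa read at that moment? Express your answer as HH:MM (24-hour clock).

Daylight saving runs 5 September 2027 – 27 February 2028; September 6, 2027 is inside that window, so Casek Coast is at UTC−10:00.
12:00 Casek Coast + 10h = 22:00 UTC.
1 September 2027 is a Wednesday, so the first Sunday is September 5 and the second is September 12.
1 April 2028 is a Saturday, so the first Sunday is April 2 and the fourth is April 23.
At the standard offset (UTC+02:00), 22:00 UTC + 2h = 00:00 Fenosa standard time (rolling into the next day, 7 September 2027).
Daylight saving runs 12 September 2027 – 23 April 2028; the standard-time date in Fenosa, September 7, 2027, is outside that window, so Fenosa is on standard time at UTC+02:00.
22:00 UTC + 2h = 00:00 Fenosa (rolling into the next day, 7 September 2027).

00:00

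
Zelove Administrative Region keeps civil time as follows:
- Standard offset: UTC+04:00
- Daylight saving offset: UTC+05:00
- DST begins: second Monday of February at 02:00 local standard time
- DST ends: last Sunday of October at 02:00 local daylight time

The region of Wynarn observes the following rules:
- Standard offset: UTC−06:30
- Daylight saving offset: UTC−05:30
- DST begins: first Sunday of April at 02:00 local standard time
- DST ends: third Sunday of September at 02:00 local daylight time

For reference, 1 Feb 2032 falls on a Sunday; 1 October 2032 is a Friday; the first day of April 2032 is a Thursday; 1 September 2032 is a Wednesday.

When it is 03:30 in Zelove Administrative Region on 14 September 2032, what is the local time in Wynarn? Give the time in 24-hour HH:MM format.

17:00

1 February 2032 is a Sunday, so the first Monday is February 2 and the second is February 9.
1 October 2032 is a Friday, so Sundays fall on 3, 10, 17, 24, 31; the last is October 31.
14 September 2032 falls between 9 February and 31 October, so daylight saving is in effect and Zelove Administrative Region is at UTC+05:00.
03:30 Zelove Administrative Region − 5h = 22:30 UTC (rolling into the previous day, 13 September 2032).
1 April 2032 is a Thursday, so the first Sunday is April 4.
1 September 2032 is a Wednesday, so the first Sunday is September 5 and the third is September 19.
At the standard offset (UTC−06:30), 22:30 UTC − 6h30m = 16:00 Wynarn standard time.
Daylight saving runs 4 April – 19 September; the standard-time date in Wynarn, 13 September 2032, is inside that window, so Wynarn is at UTC−05:30.
22:30 UTC − 5h30m = 17:00 Wynarn.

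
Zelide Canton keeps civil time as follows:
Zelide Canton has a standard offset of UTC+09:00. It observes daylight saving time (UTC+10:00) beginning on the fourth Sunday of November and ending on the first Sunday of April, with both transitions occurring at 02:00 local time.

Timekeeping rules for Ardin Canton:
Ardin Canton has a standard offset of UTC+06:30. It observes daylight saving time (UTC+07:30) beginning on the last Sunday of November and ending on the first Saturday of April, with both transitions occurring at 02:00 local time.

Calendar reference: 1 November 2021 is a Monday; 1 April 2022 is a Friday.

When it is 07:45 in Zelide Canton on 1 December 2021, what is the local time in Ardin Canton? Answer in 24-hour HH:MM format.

05:15

1 November 2021 is a Monday, so the first Sunday is November 7 and the fourth is November 28.
1 April 2022 is a Friday, so the first Sunday is April 3.
1 December 2021 falls between 28 November 2021 and 3 April 2022, so daylight saving is in effect and Zelide Canton is at UTC+10:00.
07:45 Zelide Canton − 10h = 21:45 UTC (rolling into the previous day, 30 November 2021).
1 November 2021 is a Monday, so Sundays fall on 7, 14, 21, 28; the last is November 28.
1 April 2022 is a Friday, so the first Saturday is April 2.
At the standard offset (UTC+06:30), 21:45 UTC + 6h30m = 04:15 Ardin Canton standard time (rolling into the next day, 1 December 2021).
The standard-time date in Ardin Canton, 1 December 2021, lies within the daylight-saving period (28 November 2021 – 2 April 2022), so Ardin Canton is on daylight time, UTC+07:30.
21:45 UTC + 7h30m = 05:15 Ardin Canton (rolling into the next day, 1 December 2021).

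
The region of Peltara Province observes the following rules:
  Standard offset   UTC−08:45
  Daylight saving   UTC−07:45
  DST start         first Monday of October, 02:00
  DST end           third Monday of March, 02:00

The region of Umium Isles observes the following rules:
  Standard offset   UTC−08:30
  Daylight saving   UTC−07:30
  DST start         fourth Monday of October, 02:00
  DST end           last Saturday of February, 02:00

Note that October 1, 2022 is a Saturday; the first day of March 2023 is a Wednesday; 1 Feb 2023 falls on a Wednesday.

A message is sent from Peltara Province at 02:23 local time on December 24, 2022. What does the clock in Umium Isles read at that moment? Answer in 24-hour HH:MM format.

02:38

1 October 2022 is a Saturday, so the first Monday is October 3.
1 March 2023 is a Wednesday, so the first Monday is March 6 and the third is March 20.
December 24, 2022 falls between 3 October 2022 and 20 March 2023, so daylight saving is in effect and Peltara Province is at UTC−07:45.
02:23 Peltara Province + 7h45m = 10:08 UTC.
1 October 2022 is a Saturday, so the first Monday is October 3 and the fourth is October 24.
1 February 2023 is a Wednesday, so Saturdays fall on 4, 11, 18, 25; the last is February 25.
At the standard offset (UTC−08:30), 10:08 UTC − 8h30m = 01:38 Umium Isles standard time.
The standard-time date in Umium Isles, December 24, 2022, falls between 24 October 2022 and 25 February 2023, so daylight saving is in effect and Umium Isles is at UTC−07:30.
10:08 UTC − 7h30m = 02:38 Umium Isles.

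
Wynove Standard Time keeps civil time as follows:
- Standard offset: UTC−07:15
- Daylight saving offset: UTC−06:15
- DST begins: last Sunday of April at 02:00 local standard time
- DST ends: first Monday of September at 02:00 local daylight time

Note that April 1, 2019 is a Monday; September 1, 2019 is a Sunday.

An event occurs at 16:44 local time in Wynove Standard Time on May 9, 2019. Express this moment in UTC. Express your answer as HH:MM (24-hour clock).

22:59

1 April 2019 is a Monday, so Sundays fall on 7, 14, 21, 28; the last is April 28.
1 September 2019 is a Sunday, so the first Monday is September 2.
May 9, 2019 falls between 28 April and 2 September, so daylight saving is in effect and Wynove Standard Time is at UTC−06:15.
16:44 local + 6h15m = 22:59 UTC.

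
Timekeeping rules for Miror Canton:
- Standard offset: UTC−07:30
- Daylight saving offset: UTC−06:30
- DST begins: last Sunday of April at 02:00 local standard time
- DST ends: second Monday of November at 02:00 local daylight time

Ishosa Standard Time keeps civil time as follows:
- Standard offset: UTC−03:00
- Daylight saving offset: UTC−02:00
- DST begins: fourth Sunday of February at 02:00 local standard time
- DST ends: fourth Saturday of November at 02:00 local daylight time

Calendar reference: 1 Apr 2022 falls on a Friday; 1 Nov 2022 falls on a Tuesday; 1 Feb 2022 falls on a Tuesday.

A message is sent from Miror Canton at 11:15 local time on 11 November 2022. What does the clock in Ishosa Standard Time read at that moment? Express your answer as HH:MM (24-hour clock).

15:45

1 April 2022 is a Friday, so Sundays fall on 3, 10, 17, 24; the last is April 24.
1 November 2022 is a Tuesday, so the first Monday is November 7 and the second is November 14.
11 November 2022 falls between 24 April and 14 November, so daylight saving is in effect and Miror Canton is at UTC−06:30.
11:15 Miror Canton + 6h30m = 17:45 UTC.
1 February 2022 is a Tuesday, so the first Sunday is February 6 and the fourth is February 27.
1 November 2022 is a Tuesday, so the first Saturday is November 5 and the fourth is November 26.
At the standard offset (UTC−03:00), 17:45 UTC − 3h = 14:45 Ishosa Standard Time standard time.
The standard-time date in Ishosa Standard Time, 11 November 2022, lies within the daylight-saving period (27 February – 26 November), so Ishosa Standard Time is on daylight time, UTC−02:00.
17:45 UTC − 2h = 15:45 Ishosa Standard Time.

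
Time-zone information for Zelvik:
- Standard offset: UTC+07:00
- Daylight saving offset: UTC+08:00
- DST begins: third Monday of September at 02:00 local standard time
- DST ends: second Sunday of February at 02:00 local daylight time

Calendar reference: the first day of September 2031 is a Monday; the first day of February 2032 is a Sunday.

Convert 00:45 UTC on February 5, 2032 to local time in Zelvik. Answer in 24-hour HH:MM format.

08:45

1 September 2031 is a Monday, so the first Monday is September 1 and the third is September 15.
1 February 2032 is a Sunday, so the first Sunday is February 1 and the second is February 8.
At the standard offset (UTC+07:00), 00:45 UTC + 7h = 07:45 Zelvik standard time.
The standard-time date in Zelvik, February 5, 2032, falls between 15 September 2031 and 8 February 2032, so daylight saving is in effect and Zelvik is at UTC+08:00.
00:45 UTC + 8h = 08:45 local.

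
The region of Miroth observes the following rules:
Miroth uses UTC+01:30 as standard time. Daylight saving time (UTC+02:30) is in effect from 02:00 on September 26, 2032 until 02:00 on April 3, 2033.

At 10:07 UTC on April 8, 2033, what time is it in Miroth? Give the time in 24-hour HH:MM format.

At the standard offset (UTC+01:30), 10:07 UTC + 1h30m = 11:37 Miroth standard time.
The standard-time date in Miroth, April 8, 2033, is outside the daylight-saving period (26 September 2032 – 3 April 2033), so Miroth is on standard time, UTC+01:30.
10:07 UTC + 1h30m = 11:37 local.

11:37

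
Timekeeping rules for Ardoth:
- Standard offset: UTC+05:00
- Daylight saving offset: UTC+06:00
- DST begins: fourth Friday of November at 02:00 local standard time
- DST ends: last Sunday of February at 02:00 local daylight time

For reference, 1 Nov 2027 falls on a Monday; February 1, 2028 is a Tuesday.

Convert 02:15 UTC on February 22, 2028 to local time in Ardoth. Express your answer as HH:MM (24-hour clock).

1 November 2027 is a Monday, so the first Friday is November 5 and the fourth is November 26.
1 February 2028 is a Tuesday, so Sundays fall on 6, 13, 20, 27; the last is February 27.
At the standard offset (UTC+05:00), 02:15 UTC + 5h = 07:15 Ardoth standard time.
The standard-time date in Ardoth, February 22, 2028, lies within the daylight-saving period (26 November 2027 – 27 February 2028), so Ardoth is on daylight time, UTC+06:00.
02:15 UTC + 6h = 08:15 local.

08:15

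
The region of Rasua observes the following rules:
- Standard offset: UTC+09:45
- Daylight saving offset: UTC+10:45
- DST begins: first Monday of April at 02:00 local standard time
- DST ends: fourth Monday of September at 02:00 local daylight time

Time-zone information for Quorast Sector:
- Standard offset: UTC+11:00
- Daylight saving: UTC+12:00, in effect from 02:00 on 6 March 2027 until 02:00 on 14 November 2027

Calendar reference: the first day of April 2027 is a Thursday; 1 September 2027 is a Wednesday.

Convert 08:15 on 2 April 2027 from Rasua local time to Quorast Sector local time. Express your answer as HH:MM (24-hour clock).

1 April 2027 is a Thursday, so the first Monday is April 5.
1 September 2027 is a Wednesday, so the first Monday is September 6 and the fourth is September 27.
2 April 2027 is outside the daylight-saving period (5 April – 27 September), so Rasua is on standard time, UTC+09:45.
08:15 Rasua − 9h45m = 22:30 UTC (rolling into the previous day, 1 April 2027).
At the standard offset (UTC+11:00), 22:30 UTC + 11h = 09:30 Quorast Sector standard time (rolling into the next day, 2 April 2027).
The standard-time date in Quorast Sector, 2 April 2027, falls between 6 March and 14 November, so daylight saving is in effect and Quorast Sector is at UTC+12:00.
22:30 UTC + 12h = 10:30 Quorast Sector (rolling into the next day, 2 April 2027).

10:30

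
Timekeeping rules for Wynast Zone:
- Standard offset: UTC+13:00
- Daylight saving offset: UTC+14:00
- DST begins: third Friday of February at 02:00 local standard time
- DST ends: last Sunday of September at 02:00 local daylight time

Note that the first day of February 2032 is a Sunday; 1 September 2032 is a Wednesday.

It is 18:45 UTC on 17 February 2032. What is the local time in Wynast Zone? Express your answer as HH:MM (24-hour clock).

1 February 2032 is a Sunday, so the first Friday is February 6 and the third is February 20.
1 September 2032 is a Wednesday, so Sundays fall on 5, 12, 19, 26; the last is September 26.
At the standard offset (UTC+13:00), 18:45 UTC + 13h = 07:45 Wynast Zone standard time (rolling into the next day, 18 February 2032).
The standard-time date in Wynast Zone, 18 February 2032, does not fall between 20 February and 26 September, so daylight saving is not in effect and Wynast Zone is at UTC+13:00.
18:45 UTC + 13h = 07:45 local (rolling into the next day, 18 February 2032).

07:45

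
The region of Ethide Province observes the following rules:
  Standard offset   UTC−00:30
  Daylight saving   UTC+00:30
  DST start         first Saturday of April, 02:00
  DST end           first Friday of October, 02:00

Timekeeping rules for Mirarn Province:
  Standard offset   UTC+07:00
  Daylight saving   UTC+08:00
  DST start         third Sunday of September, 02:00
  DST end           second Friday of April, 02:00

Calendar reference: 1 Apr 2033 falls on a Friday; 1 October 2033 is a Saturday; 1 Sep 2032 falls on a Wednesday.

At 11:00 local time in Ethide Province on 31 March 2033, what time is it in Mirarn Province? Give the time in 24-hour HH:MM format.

19:30

1 April 2033 is a Friday, so the first Saturday is April 2.
1 October 2033 is a Saturday, so the first Friday is October 7.
31 March 2033 is outside the daylight-saving period (2 April – 7 October), so Ethide Province is on standard time, UTC−00:30.
11:00 Ethide Province + 0h30m = 11:30 UTC.
1 September 2032 is a Wednesday, so the first Sunday is September 5 and the third is September 19.
1 April 2033 is a Friday, so the first Friday is April 1 and the second is April 8.
At the standard offset (UTC+07:00), 11:30 UTC + 7h = 18:30 Mirarn Province standard time.
Daylight saving runs 19 September 2032 – 8 April 2033; the standard-time date in Mirarn Province, 31 March 2033, is inside that window, so Mirarn Province is at UTC+08:00.
11:30 UTC + 8h = 19:30 Mirarn Province.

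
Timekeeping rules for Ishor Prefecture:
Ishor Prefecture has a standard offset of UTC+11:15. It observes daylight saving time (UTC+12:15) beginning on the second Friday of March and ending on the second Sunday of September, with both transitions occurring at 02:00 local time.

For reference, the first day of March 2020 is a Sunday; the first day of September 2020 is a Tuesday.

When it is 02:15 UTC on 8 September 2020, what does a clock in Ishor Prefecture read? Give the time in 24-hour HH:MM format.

14:30

1 March 2020 is a Sunday, so the first Friday is March 6 and the second is March 13.
1 September 2020 is a Tuesday, so the first Sunday is September 6 and the second is September 13.
At the standard offset (UTC+11:15), 02:15 UTC + 11h15m = 13:30 Ishor Prefecture standard time.
Daylight saving runs 13 March – 13 September; the standard-time date in Ishor Prefecture, 8 September 2020, is inside that window, so Ishor Prefecture is at UTC+12:15.
02:15 UTC + 12h15m = 14:30 local.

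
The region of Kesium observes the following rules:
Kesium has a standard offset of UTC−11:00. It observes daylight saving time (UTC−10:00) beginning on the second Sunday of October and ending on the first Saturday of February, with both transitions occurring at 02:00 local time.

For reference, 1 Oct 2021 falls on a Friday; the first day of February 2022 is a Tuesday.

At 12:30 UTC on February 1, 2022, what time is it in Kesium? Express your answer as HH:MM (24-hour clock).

1 October 2021 is a Friday, so the first Sunday is October 3 and the second is October 10.
1 February 2022 is a Tuesday, so the first Saturday is February 5.
At the standard offset (UTC−11:00), 12:30 UTC − 11h = 01:30 Kesium standard time.
The standard-time date in Kesium, February 1, 2022, falls between 10 October 2021 and 5 February 2022, so daylight saving is in effect and Kesium is at UTC−10:00.
12:30 UTC − 10h = 02:30 local.

02:30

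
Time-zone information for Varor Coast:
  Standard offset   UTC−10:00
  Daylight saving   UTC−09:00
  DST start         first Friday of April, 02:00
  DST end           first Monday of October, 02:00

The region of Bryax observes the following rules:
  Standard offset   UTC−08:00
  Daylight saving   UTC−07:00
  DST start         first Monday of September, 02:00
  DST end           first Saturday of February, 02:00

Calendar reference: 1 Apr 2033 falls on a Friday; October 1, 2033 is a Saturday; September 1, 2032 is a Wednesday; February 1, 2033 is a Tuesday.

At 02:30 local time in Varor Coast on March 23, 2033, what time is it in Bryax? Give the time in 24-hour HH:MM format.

1 April 2033 is a Friday, so the first Friday is April 1.
1 October 2033 is a Saturday, so the first Monday is October 3.
March 23, 2033 is outside the daylight-saving period (1 April – 3 October), so Varor Coast is on standard time, UTC−10:00.
02:30 Varor Coast + 10h = 12:30 UTC.
1 September 2032 is a Wednesday, so the first Monday is September 6.
1 February 2033 is a Tuesday, so the first Saturday is February 5.
At the standard offset (UTC−08:00), 12:30 UTC − 8h = 04:30 Bryax standard time.
Daylight saving runs 6 September 2032 – 5 February 2033; the standard-time date in Bryax, March 23, 2033, is outside that window, so Bryax is on standard time at UTC−08:00.
12:30 UTC − 8h = 04:30 Bryax.

04:30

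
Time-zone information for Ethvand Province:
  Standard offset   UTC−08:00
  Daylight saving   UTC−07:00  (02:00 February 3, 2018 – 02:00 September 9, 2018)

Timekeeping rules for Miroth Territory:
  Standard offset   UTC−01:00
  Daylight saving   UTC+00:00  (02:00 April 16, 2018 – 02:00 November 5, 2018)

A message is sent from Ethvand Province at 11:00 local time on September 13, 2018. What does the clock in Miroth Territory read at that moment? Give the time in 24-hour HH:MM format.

19:00

September 13, 2018 does not fall between 3 February and 9 September, so daylight saving is not in effect and Ethvand Province is at UTC−08:00.
11:00 Ethvand Province + 8h = 19:00 UTC.
At the standard offset (UTC−01:00), 19:00 UTC − 1h = 18:00 Miroth Territory standard time.
The standard-time date in Miroth Territory, September 13, 2018, lies within the daylight-saving period (16 April – 5 November), so Miroth Territory is on daylight time, UTC+00:00.
19:00 UTC + 0h = 19:00 Miroth Territory.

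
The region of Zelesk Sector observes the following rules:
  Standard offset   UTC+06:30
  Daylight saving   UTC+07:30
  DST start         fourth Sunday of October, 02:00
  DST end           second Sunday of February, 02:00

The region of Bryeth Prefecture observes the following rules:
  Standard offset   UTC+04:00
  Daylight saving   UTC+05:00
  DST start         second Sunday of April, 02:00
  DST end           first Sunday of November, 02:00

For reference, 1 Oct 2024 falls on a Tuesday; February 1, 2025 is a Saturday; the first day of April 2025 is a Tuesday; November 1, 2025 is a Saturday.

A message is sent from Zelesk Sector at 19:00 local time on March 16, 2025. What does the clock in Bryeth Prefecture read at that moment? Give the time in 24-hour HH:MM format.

16:30

1 October 2024 is a Tuesday, so the first Sunday is October 6 and the fourth is October 27.
1 February 2025 is a Saturday, so the first Sunday is February 2 and the second is February 9.
Daylight saving runs 27 October 2024 – 9 February 2025; March 16, 2025 is outside that window, so Zelesk Sector is on standard time at UTC+06:30.
19:00 Zelesk Sector − 6h30m = 12:30 UTC.
1 April 2025 is a Tuesday, so the first Sunday is April 6 and the second is April 13.
1 November 2025 is a Saturday, so the first Sunday is November 2.
At the standard offset (UTC+04:00), 12:30 UTC + 4h = 16:30 Bryeth Prefecture standard time.
The standard-time date in Bryeth Prefecture, March 16, 2025, is outside the daylight-saving period (13 April – 2 November), so Bryeth Prefecture is on standard time, UTC+04:00.
12:30 UTC + 4h = 16:30 Bryeth Prefecture.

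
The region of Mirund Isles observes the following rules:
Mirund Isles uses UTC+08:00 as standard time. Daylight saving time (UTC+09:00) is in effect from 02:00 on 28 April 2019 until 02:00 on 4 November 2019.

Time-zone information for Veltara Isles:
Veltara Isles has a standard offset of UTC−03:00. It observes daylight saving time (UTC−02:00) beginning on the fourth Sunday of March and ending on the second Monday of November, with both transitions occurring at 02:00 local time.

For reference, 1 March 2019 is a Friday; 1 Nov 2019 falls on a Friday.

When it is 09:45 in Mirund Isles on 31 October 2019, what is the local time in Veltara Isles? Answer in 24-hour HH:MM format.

31 October 2019 lies within the daylight-saving period (28 April – 4 November), so Mirund Isles is on daylight time, UTC+09:00.
09:45 Mirund Isles − 9h = 00:45 UTC.
1 March 2019 is a Friday, so the first Sunday is March 3 and the fourth is March 24.
1 November 2019 is a Friday, so the first Monday is November 4 and the second is November 11.
At the standard offset (UTC−03:00), 00:45 UTC − 3h = 21:45 Veltara Isles standard time (rolling into the previous day, 30 October 2019).
Daylight saving runs 24 March – 11 November; the standard-time date in Veltara Isles, 30 October 2019, is inside that window, so Veltara Isles is at UTC−02:00.
00:45 UTC − 2h = 22:45 Veltara Isles (rolling into the previous day, 30 October 2019).

22:45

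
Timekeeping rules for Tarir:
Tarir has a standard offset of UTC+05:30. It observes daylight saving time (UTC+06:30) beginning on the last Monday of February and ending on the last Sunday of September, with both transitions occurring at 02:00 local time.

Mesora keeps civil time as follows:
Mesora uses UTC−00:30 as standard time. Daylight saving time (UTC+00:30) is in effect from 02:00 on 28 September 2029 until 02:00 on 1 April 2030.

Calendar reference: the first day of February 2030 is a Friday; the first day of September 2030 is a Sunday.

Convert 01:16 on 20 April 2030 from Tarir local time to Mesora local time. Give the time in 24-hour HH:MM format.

18:16

1 February 2030 is a Friday, so Mondays fall on 4, 11, 18, 25; the last is February 25.
1 September 2030 is a Sunday, so Sundays fall on 1, 8, 15, 22, 29; the last is September 29.
Daylight saving runs 25 February – 29 September; 20 April 2030 is inside that window, so Tarir is at UTC+06:30.
01:16 Tarir − 6h30m = 18:46 UTC (rolling into the previous day, 19 April 2030).
At the standard offset (UTC−00:30), 18:46 UTC − 0h30m = 18:16 Mesora standard time.
Daylight saving runs 28 September 2029 – 1 April 2030; the standard-time date in Mesora, 19 April 2030, is outside that window, so Mesora is on standard time at UTC−00:30.
18:46 UTC − 0h30m = 18:16 Mesora.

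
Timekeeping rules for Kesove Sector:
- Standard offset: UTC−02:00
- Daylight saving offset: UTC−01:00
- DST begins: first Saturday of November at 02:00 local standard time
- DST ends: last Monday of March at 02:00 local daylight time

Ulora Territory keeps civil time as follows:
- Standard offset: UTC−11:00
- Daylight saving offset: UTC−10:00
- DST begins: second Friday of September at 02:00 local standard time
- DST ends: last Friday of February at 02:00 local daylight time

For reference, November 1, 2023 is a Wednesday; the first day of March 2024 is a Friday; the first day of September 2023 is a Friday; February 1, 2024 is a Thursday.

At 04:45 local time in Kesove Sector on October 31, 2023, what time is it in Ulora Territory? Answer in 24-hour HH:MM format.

20:45

1 November 2023 is a Wednesday, so the first Saturday is November 4.
1 March 2024 is a Friday, so Mondays fall on 4, 11, 18, 25; the last is March 25.
Daylight saving runs 4 November 2023 – 25 March 2024; October 31, 2023 is outside that window, so Kesove Sector is on standard time at UTC−02:00.
04:45 Kesove Sector + 2h = 06:45 UTC.
1 September 2023 is a Friday, so the first Friday is September 1 and the second is September 8.
1 February 2024 is a Thursday, so Fridays fall on 2, 9, 16, 23; the last is February 23.
At the standard offset (UTC−11:00), 06:45 UTC − 11h = 19:45 Ulora Territory standard time (rolling into the previous day, 30 October 2023).
The standard-time date in Ulora Territory, October 30, 2023, falls between 8 September 2023 and 23 February 2024, so daylight saving is in effect and Ulora Territory is at UTC−10:00.
06:45 UTC − 10h = 20:45 Ulora Territory (rolling into the previous day, 30 October 2023).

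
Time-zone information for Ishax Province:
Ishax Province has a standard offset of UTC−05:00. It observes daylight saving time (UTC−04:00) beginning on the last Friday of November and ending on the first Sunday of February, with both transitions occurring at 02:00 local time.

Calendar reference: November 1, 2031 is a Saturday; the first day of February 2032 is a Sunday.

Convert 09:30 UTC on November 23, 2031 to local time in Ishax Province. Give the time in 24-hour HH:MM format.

04:30

1 November 2031 is a Saturday, so Fridays fall on 7, 14, 21, 28; the last is November 28.
1 February 2032 is a Sunday, so the first Sunday is February 1.
At the standard offset (UTC−05:00), 09:30 UTC − 5h = 04:30 Ishax Province standard time.
Daylight saving runs 28 November 2031 – 1 February 2032; the standard-time date in Ishax Province, November 23, 2031, is outside that window, so Ishax Province is on standard time at UTC−05:00.
09:30 UTC − 5h = 04:30 local.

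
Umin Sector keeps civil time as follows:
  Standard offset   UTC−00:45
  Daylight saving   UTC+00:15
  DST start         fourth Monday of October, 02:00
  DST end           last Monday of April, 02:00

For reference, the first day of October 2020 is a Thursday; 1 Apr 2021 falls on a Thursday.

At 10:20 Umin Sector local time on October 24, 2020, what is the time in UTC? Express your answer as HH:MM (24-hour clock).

11:05

1 October 2020 is a Thursday, so the first Monday is October 5 and the fourth is October 26.
1 April 2021 is a Thursday, so Mondays fall on 5, 12, 19, 26; the last is April 26.
Daylight saving runs 26 October 2020 – 26 April 2021; October 24, 2020 is outside that window, so Umin Sector is on standard time at UTC−00:45.
10:20 local + 0h45m = 11:05 UTC.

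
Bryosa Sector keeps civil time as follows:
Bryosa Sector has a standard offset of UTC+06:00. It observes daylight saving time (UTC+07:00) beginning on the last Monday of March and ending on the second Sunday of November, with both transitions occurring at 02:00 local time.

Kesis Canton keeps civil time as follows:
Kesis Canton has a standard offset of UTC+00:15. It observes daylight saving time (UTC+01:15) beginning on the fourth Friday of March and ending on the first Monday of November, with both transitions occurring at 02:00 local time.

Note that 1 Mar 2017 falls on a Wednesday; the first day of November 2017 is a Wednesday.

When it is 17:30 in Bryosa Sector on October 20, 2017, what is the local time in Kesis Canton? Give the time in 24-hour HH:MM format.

11:45

1 March 2017 is a Wednesday, so Mondays fall on 6, 13, 20, 27; the last is March 27.
1 November 2017 is a Wednesday, so the first Sunday is November 5 and the second is November 12.
Daylight saving runs 27 March – 12 November; October 20, 2017 is inside that window, so Bryosa Sector is at UTC+07:00.
17:30 Bryosa Sector − 7h = 10:30 UTC.
1 March 2017 is a Wednesday, so the first Friday is March 3 and the fourth is March 24.
1 November 2017 is a Wednesday, so the first Monday is November 6.
At the standard offset (UTC+00:15), 10:30 UTC + 0h15m = 10:45 Kesis Canton standard time.
Daylight saving runs 24 March – 6 November; the standard-time date in Kesis Canton, October 20, 2017, is inside that window, so Kesis Canton is at UTC+01:15.
10:30 UTC + 1h15m = 11:45 Kesis Canton.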